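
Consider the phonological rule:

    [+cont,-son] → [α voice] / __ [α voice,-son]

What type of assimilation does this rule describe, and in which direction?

The rule copies [voice] from the environment onto the target, so the assimilating feature is voicing.
The conditioning segment sits to the right of the focus bar, meaning the trigger follows the segment that changes — regressive assimilation.

regressive voicing assimilation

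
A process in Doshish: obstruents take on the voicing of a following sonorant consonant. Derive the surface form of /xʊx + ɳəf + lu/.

The rule targets /x/ (voiceless velar fricative), which sits before the trigger /ɳ/ (voiced).
The voiced velar fricative is [ɣ], so /x/ → [ɣ].
The same rule applies at the second boundary: /f/ → [v] next to /l/.

[xʊɣɳəvlu]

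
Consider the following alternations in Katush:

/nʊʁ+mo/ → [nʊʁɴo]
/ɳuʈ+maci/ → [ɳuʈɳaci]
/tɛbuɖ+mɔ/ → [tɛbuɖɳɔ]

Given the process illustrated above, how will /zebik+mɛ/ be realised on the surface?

The data show progressive place assimilation: /m/ → [ɴ] after /ʁ/; /m/ → [ɳ] after /ʈ/; /m/ → [ɳ] after /ɖ/. In each pair only place changes, matching the preceding consonant, while manner and voice stay constant.
/m/ is a voiced bilabial nasal. The preceding trigger /k/ is velar, so /m/ must become velar as well.
Changing only its place to velar gives [ŋ] — the voiced velar nasal.

[zebikŋɛ]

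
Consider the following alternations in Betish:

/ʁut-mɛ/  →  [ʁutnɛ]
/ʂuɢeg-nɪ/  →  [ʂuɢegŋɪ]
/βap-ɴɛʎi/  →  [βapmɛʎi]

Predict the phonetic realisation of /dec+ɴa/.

[decɲa]

The data show progressive place assimilation: /m/ → [n] after /t/; /n/ → [ŋ] after /g/; /ɴ/ → [m] after /p/. In each pair only place changes, matching the preceding consonant, while manner and voice stay constant.
/ɴ/ is a voiced uvular nasal. The preceding trigger /c/ is palatal, so /ɴ/ must become palatal as well.
The voiced palatal nasal is [ɲ], so /ɴ/ → [ɲ].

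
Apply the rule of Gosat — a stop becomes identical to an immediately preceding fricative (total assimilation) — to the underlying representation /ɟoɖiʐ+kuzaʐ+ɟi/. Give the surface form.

[ɟoɖiʐʐuzaʐʐi]

/k/ is the segment targeted by the rule; it sits immediately after /ʐ/, so it assimilates completely and surfaces as [ʐ].
At the second juncture, /ɟ/ likewise becomes [ʐ] adjacent to /ʐ/.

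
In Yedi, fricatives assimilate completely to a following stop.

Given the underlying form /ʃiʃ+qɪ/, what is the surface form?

[ʃiqqɪ]

/ʃ/ is the segment targeted by the rule; it sits immediately before /q/, so it assimilates completely and surfaces as [q].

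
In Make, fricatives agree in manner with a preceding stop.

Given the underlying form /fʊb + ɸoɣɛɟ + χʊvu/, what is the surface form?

/ɸ/ is a voiceless bilabial fricative. The preceding trigger /b/ is a stop, so /ɸ/ must become a stop as well.
A voiceless bilabial stop is [p], so the surface segment is [p].
The same rule applies at the second boundary: /χ/ → [q] next to /ɟ/.

[fʊbpoɣɛɟqʊvu]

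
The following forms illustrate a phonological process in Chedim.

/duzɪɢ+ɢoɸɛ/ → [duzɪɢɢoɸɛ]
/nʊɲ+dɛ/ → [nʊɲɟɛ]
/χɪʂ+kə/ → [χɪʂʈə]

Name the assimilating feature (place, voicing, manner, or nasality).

place

The segment that alternates is /d/, which surfaces as [ɟ] when adjacent to /ɲ/.
The change alveolar → palatal matches the place of the preceding /ɲ/, identifying this as place assimilation.
The same holds elsewhere in the data: /k/ → [ʈ] after /ʂ/ (velar → retroflex, matching retroflex) — only place changes, and always toward the preceding segment.
No alternation appears in [duzɪɢɢoɸɛ]: there the adjacent consonants already agree in place (/ɢ/ and /ɢ/ are both uvular), so this form is consistent with the same rule.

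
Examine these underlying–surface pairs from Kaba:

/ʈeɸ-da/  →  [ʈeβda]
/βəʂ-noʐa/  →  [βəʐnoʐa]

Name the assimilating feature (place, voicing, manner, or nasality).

Underlying /ɸ/ is realised as [β] next to /d/; /d/ itself does not change.
/ɸ/ is voiceless while /d/ is voiced; the output [β] is voiced, matching the trigger — so the feature that spreads is voicing.
The other alternating form patterns the same way: /ʂ/ → [ʐ] before /n/ (voiceless → voiced, matching voiced) — only voicing changes, and always toward the following segment.

voicing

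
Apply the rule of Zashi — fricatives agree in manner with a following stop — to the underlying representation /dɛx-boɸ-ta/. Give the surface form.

[dɛkbopta]

/x/ is a voiceless velar fricative. The following trigger /b/ is a stop, so /x/ must become a stop as well.
A voiceless velar stop is [k], so the surface segment is [k].
At the second juncture, /ɸ/ likewise becomes [p] adjacent to /t/.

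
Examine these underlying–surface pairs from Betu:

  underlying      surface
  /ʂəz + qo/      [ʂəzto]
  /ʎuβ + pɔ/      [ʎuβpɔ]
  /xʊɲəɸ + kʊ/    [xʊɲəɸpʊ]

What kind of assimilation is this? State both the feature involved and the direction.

progressive place assimilation

Comparing underlying and surface forms, /q/ → [t] is the alternation; the neighbouring /z/ is constant.
The change uvular → alveolar matches the place of the preceding /z/, identifying this as place assimilation.
Manner and voice are unchanged, so the assimilation is partial, not total.
Checking the remaining alternation: /k/ → [p] after /ɸ/ (velar → bilabial, matching bilabial) — only place changes, and always toward the preceding segment.
No alternation appears in [ʎuβpɔ]: there the adjacent consonants already agree in place (/p/ and /β/ are both bilabial), so this form is consistent with the same rule.
The trigger is the preceding segment, so the direction is progressive (perseverative).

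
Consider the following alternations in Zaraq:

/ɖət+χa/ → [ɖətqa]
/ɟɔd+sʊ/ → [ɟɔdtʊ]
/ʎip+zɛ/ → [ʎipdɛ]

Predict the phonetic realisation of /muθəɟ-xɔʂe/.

[muθəɟkɔʂe]

The data show progressive manner assimilation: /χ/ → [q] after /t/; /s/ → [t] after /d/; /z/ → [d] after /p/. In each pair only manner changes, matching the preceding consonant, while place and voice stay constant.
/x/ is a voiceless velar fricative. The preceding trigger /ɟ/ is a stop, so /x/ must become a stop as well.
The voiceless velar stop is [k], so /x/ → [k].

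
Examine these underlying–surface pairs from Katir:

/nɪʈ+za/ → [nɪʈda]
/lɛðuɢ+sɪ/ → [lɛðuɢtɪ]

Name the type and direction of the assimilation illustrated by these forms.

Underlying /z/ is realised as [d] next to /ʈ/; /ʈ/ itself does not change.
/z/ is a fricative while /ʈ/ is a stop; the output [d] is a stop, matching the trigger — so the feature that spreads is manner.
Place and voice are unchanged, so the assimilation is partial, not total.
The other alternating form patterns the same way: /s/ → [t] after /ɢ/ (fricative → stop, matching a stop) — only manner changes, and always toward the preceding segment.
Since the segment that changes follows the conditioning segment, the assimilation is progressive.

progressive manner assimilation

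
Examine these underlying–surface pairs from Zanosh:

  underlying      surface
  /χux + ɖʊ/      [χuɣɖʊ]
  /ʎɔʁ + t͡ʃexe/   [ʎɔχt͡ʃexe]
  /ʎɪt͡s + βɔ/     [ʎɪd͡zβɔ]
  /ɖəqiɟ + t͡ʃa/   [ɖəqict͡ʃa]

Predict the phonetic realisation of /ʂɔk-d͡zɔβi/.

[ʂɔgd͡zɔβi]

The data show regressive voicing assimilation: /x/ → [ɣ] before /ɖ/; /ʁ/ → [χ] before /t͡ʃ/; /t͡s/ → [d͡z] before /β/; /ɟ/ → [c] before /t͡ʃ/. In each pair only voicing changes, matching the following consonant, while place and manner stay constant.
/k/ is a voiceless velar stop. The following trigger /d͡z/ is voiced, so /k/ must become voiced as well.
The voiced velar stop is [g], so /k/ → [g].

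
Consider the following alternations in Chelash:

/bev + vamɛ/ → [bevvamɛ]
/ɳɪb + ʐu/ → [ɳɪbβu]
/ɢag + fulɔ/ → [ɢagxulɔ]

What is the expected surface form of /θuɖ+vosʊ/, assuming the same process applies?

[θuɖʐosʊ]

The data show progressive place assimilation: /ʐ/ → [β] after /b/; /f/ → [x] after /g/. In each pair only place changes, matching the preceding consonant, while manner and voice stay constant.
No alternation appears in [bevvamɛ]: there the adjacent consonants already agree in place (/v/ and /v/ are both labiodental), so this form is consistent with the same rule.
/v/ is a voiced labiodental fricative. The preceding trigger /ɖ/ is retroflex, so /v/ must become retroflex as well.
The voiced retroflex fricative is [ʐ], so /v/ → [ʐ].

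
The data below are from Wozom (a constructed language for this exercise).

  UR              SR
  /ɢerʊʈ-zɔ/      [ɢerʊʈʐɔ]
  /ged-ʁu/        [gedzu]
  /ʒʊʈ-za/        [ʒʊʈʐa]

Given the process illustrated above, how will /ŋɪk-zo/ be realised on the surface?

[ŋɪkɣo]

The data show progressive place assimilation: /z/ → [ʐ] after /ʈ/; /ʁ/ → [z] after /d/. In each pair only place changes, matching the preceding consonant, while manner and voice stay constant.
/z/ is a voiced alveolar fricative. The preceding trigger /k/ is velar, so /z/ must become velar as well.
The voiced velar fricative is [ɣ], so /z/ → [ɣ].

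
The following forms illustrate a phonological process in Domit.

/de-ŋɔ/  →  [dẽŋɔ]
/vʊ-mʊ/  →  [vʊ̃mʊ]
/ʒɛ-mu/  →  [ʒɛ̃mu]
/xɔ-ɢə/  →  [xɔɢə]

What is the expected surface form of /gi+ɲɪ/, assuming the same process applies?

[gĩɲɪ]

The data show regressive nasality assimilation (vowel nasalisation): /e/ → [ẽ] before /ŋ/; /ʊ/ → [ʊ̃] before /m/; /ɛ/ → [ɛ̃] before /m/ — a vowel is nasalised by an immediately following nasal consonant.
No change occurs in [xɔɢə] because the vowel at the boundary is adjacent to an oral consonant, not a nasal (/ɔ/ next to /ɢ/).
/i/ sits next to the nasal /ɲ/ and is therefore nasalised to [ĩ].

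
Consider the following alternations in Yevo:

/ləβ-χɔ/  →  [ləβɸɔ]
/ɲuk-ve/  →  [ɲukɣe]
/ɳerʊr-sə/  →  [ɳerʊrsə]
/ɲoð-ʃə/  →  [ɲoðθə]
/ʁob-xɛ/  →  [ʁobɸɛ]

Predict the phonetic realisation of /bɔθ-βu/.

The data show progressive place assimilation: /χ/ → [ɸ] after /β/; /v/ → [ɣ] after /k/; /ʃ/ → [θ] after /ð/; /x/ → [ɸ] after /b/. In each pair only place changes, matching the preceding consonant, while manner and voice stay constant.
No alternation appears in [ɳerʊrsə]: there the adjacent consonants already agree in place (/s/ and /r/ are both alveolar), so this form is consistent with the same rule.
The rule targets /β/ (voiced bilabial fricative), which sits after the trigger /θ/ (dental).
A voiced dental fricative is [ð], so the surface segment is [ð].

[bɔθðu]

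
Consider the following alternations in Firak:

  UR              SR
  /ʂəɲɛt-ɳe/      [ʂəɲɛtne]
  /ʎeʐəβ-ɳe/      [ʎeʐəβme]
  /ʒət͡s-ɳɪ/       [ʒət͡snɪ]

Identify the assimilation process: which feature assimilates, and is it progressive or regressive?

progressive place assimilation

Underlying /ɳ/ is realised as [n] next to /t/; /t/ itself does not change.
/ɳ/ is retroflex while /t/ is alveolar; the output [n] is alveolar, matching the trigger — so the feature that spreads is place.
Manner and voice are unchanged, so the assimilation is partial, not total.
The other alternating forms pattern the same way: /ɳ/ → [m] after /β/ (retroflex → bilabial, matching bilabial); /ɳ/ → [n] after /t͡s/ (retroflex → alveolar, matching alveolar) — only place changes, and always toward the preceding segment.
Since the segment that changes follows the conditioning segment, the assimilation is progressive.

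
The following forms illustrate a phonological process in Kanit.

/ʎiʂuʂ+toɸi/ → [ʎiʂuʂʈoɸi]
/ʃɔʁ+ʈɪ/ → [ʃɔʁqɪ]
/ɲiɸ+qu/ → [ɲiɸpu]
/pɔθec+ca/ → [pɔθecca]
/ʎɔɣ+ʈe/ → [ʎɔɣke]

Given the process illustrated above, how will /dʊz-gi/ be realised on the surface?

The data show progressive place assimilation: /t/ → [ʈ] after /ʂ/; /ʈ/ → [q] after /ʁ/; /q/ → [p] after /ɸ/; /ʈ/ → [k] after /ɣ/. In each pair only place changes, matching the preceding consonant, while manner and voice stay constant.
Nothing changes in [pɔθecca]: there the adjacent consonants already agree in place (/c/ and /c/ are both palatal), so this form is consistent with the same rule.
The rule targets /g/ (voiced velar stop), which sits after the trigger /z/ (alveolar).
A voiced alveolar stop is [d], so the surface segment is [d].

[dʊzdi]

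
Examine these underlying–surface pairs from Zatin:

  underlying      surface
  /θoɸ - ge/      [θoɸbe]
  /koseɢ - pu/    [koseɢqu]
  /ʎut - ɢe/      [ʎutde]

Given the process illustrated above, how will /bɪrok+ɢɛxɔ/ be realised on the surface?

[bɪrokgɛxɔ]

The data show progressive place assimilation: /g/ → [b] after /ɸ/; /p/ → [q] after /ɢ/; /ɢ/ → [d] after /t/. In each pair only place changes, matching the preceding consonant, while manner and voice stay constant.
The rule targets /ɢ/ (voiced uvular stop), which sits after the trigger /k/ (velar).
Changing only its place to velar gives [g] — the voiced velar stop.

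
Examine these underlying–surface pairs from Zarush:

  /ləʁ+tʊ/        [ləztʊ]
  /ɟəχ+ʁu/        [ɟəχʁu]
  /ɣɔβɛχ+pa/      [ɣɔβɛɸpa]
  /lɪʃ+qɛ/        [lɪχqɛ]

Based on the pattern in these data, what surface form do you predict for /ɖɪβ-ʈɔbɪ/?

[ɖɪʐʈɔbɪ]

The data show regressive place assimilation: /ʁ/ → [z] before /t/; /χ/ → [ɸ] before /p/; /ʃ/ → [χ] before /q/. In each pair only place changes, matching the following consonant, while manner and voice stay constant.
No alternation appears in [ɟəχʁu]: there the adjacent consonants already agree in place (/χ/ and /ʁ/ are both uvular), so this form is consistent with the same rule.
The rule targets /β/ (voiced bilabial fricative), which sits before the trigger /ʈ/ (retroflex).
A voiced retroflex fricative is [ʐ], so the surface segment is [ʐ].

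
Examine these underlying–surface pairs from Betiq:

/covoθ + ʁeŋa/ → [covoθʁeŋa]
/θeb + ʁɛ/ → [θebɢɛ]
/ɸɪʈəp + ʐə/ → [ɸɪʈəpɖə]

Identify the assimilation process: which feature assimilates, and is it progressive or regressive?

progressive manner assimilation

The segment that alternates is /ʁ/, which surfaces as [ɢ] when adjacent to /b/.
/ʁ/ is a fricative while /b/ is a stop; the output [ɢ] is a stop, matching the trigger — so the feature that spreads is manner.
Place and voice are unchanged, so the assimilation is partial, not total.
Checking the remaining alternation: /ʐ/ → [ɖ] after /p/ (fricative → stop, matching a stop) — only manner changes, and always toward the preceding segment.
Nothing changes in [covoθʁeŋa]: there the adjacent consonants already agree in manner (/ʁ/ and /θ/ are both fricatives), so this form is consistent with the same rule.
The trigger is the preceding segment, so the direction is progressive (perseverative).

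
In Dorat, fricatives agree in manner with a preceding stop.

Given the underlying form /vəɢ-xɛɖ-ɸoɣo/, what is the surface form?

The rule targets /x/ (voiceless velar fricative), which sits after the trigger /ɢ/ (stop).
Changing only its manner to stop gives [k] — the voiceless velar stop.
The same rule applies at the second boundary: /ɸ/ → [p] next to /ɖ/.

[vəɢkɛɖpoɣo]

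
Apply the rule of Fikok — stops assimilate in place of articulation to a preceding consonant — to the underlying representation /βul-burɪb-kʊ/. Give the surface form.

[βuldurɪbpʊ]

The rule targets /b/ (voiced bilabial stop), which sits after the trigger /l/ (alveolar).
The voiced alveolar stop is [d], so /b/ → [d].
The same rule applies at the second boundary: /k/ → [p] next to /b/.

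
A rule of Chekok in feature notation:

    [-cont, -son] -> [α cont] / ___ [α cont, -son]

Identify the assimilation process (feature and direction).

regressive manner assimilation

The rule copies [cont] (continuancy) from the environment onto the target stops; since [±cont] encodes the stop/fricative manner contrast, the assimilating dimension is manner.
The conditioning segment sits to the right of the focus bar, meaning the trigger follows the segment that changes — regressive assimilation.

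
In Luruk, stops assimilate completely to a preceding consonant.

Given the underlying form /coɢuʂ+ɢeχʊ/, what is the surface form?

[coɢuʂʂeχʊ]

/ɢ/ is the segment targeted by the rule; it sits immediately after /ʂ/, so it assimilates completely and surfaces as [ʂ].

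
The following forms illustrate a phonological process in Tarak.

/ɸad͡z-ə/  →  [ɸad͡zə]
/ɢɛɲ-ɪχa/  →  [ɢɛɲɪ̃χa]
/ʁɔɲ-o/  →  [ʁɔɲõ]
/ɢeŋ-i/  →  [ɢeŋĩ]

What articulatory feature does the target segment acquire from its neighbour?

nasality

The vowel /ɪ/ surfaces as nasalised [ɪ̃] next to the preceding nasal /ɲ/ — it has acquired the [+nasal] feature of its neighbour.
The other forms show the same pattern: /o/ → [õ] after /ɲ/; /i/ → [ĩ] after /ŋ/ — each time a vowel is nasalised next to a preceding nasal.
No change occurs in [ɸad͡zə] because the vowel at the boundary is adjacent to an oral consonant, not a nasal (/ə/ next to /d͡z/).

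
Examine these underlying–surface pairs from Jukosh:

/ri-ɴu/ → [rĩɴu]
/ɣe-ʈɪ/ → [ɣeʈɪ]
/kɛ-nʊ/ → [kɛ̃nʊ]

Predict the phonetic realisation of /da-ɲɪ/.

[dãɲɪ]

The data show regressive nasality assimilation (vowel nasalisation): /i/ → [ĩ] before /ɴ/; /ɛ/ → [ɛ̃] before /n/ — a vowel is nasalised by an immediately following nasal consonant.
No change occurs in [ɣeʈɪ] because the vowel at the boundary is adjacent to an oral consonant, not a nasal (/e/ next to /ʈ/).
/a/ sits next to the nasal /ɲ/ and is therefore nasalised to [ã].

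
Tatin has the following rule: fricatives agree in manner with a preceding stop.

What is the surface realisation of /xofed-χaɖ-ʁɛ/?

The rule targets /χ/ (voiceless uvular fricative), which sits after the trigger /d/ (stop).
A voiceless uvular stop is [q], so the surface segment is [q].
At the second juncture, /ʁ/ likewise becomes [ɢ] adjacent to /ɖ/.

[xofedqaɖɢɛ]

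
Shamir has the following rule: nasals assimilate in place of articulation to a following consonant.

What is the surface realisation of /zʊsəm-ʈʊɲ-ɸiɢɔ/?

[zʊsəɳʈʊmɸiɢɔ]

The rule targets /m/ (voiced bilabial nasal), which sits before the trigger /ʈ/ (retroflex).
A voiced retroflex nasal is [ɳ], so the surface segment is [ɳ].
At the second juncture, /ɲ/ likewise becomes [m] adjacent to /ɸ/.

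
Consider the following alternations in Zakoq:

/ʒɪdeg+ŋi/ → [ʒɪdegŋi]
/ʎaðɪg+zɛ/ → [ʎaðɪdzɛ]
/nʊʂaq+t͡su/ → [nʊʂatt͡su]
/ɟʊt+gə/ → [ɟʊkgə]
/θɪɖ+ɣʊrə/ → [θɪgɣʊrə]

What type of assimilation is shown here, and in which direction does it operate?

Comparing underlying and surface forms, /g/ → [d] is the alternation; the neighbouring /z/ is constant.
The change velar → alveolar matches the place of the following /z/, identifying this as place assimilation.
Manner and voice are unchanged, so the assimilation is partial, not total.
The other alternating forms pattern the same way: /q/ → [t] before /t͡s/ (uvular → alveolar, matching alveolar); /t/ → [k] before /g/ (alveolar → velar, matching velar); /ɖ/ → [g] before /ɣ/ (retroflex → velar, matching velar) — only place changes, and always toward the following segment.
No alternation appears in [ʒɪdegŋi]: there the adjacent consonants already agree in place (/g/ and /ŋ/ are both velar), so this form is consistent with the same rule.
Since the segment that changes precedes the conditioning segment, the assimilation is regressive.

regressive place assimilation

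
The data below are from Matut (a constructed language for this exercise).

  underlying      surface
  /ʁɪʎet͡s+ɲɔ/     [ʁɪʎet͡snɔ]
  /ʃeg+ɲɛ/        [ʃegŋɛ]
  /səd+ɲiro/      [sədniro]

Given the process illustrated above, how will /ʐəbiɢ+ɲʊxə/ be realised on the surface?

[ʐəbiɢɴʊxə]

The data show progressive place assimilation: /ɲ/ → [n] after /t͡s/; /ɲ/ → [ŋ] after /g/; /ɲ/ → [n] after /d/. In each pair only place changes, matching the preceding consonant, while manner and voice stay constant.
The rule targets /ɲ/ (voiced palatal nasal), which sits after the trigger /ɢ/ (uvular).
Changing only its place to uvular gives [ɴ] — the voiced uvular nasal.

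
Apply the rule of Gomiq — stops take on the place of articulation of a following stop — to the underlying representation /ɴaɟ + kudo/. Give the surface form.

[ɴagkudo]

/ɟ/ is a voiced palatal stop. The following trigger /k/ is velar, so /ɟ/ must become velar as well.
Changing only its place to velar gives [g] — the voiced velar stop.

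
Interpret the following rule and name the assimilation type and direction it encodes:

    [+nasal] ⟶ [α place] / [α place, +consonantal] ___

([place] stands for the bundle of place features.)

The shared variable α links the value of the place features (abbreviated [place]) on the target to the same value on the neighbouring segment, so place is the feature that assimilates.
Since the environment is written before the underscore, the trigger precedes the target; the direction is progressive.

progressive place assimilation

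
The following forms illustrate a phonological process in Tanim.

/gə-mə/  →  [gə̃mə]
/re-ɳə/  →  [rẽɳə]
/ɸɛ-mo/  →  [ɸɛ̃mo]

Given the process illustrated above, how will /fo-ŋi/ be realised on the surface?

[fõŋi]

The data show regressive nasality assimilation (vowel nasalisation): /ə/ → [ə̃] before /m/; /e/ → [ẽ] before /ɳ/; /ɛ/ → [ɛ̃] before /m/ — a vowel is nasalised by an immediately following nasal consonant.
/o/ sits next to the nasal /ŋ/ and is therefore nasalised to [õ].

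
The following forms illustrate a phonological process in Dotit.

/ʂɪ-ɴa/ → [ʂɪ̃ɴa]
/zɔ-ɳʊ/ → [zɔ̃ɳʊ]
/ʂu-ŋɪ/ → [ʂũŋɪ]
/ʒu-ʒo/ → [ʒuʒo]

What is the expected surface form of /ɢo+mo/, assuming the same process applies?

[ɢõmo]

The data show regressive nasality assimilation (vowel nasalisation): /ɪ/ → [ɪ̃] before /ɴ/; /ɔ/ → [ɔ̃] before /ɳ/; /u/ → [ũ] before /ŋ/ — a vowel is nasalised by an immediately following nasal consonant.
No change occurs in [ʒuʒo] because the vowel at the boundary is adjacent to an oral consonant, not a nasal (/u/ next to /ʒ/).
The vowel /o/ is adjacent to the following nasal /m/, so it acquires [+nasal] and surfaces as [õ].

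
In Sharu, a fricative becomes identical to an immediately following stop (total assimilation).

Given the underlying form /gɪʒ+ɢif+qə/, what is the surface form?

[gɪɢɢiqqə]

/ʒ/ is the segment targeted by the rule; it sits immediately before /ɢ/, so it assimilates completely and surfaces as [ɢ].
The same rule applies at the second boundary: /f/ → [q] next to /q/.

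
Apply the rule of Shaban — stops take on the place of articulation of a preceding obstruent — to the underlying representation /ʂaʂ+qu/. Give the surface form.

The rule targets /q/ (voiceless uvular stop), which sits after the trigger /ʂ/ (retroflex).
Changing only its place to retroflex gives [ʈ] — the voiceless retroflex stop.

[ʂaʂʈu]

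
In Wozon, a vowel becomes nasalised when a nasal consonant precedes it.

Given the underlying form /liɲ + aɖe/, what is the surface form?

[liɲãɖe]

The vowel /a/ is adjacent to the preceding nasal /ɲ/, so it acquires [+nasal] and surfaces as [ã].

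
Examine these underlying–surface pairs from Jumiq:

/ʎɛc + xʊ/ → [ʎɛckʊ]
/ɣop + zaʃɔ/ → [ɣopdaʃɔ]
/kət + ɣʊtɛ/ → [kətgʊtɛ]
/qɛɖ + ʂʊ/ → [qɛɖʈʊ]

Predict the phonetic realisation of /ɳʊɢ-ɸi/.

The data show progressive manner assimilation: /x/ → [k] after /c/; /z/ → [d] after /p/; /ɣ/ → [g] after /t/; /ʂ/ → [ʈ] after /ɖ/. In each pair only manner changes, matching the preceding consonant, while place and voice stay constant.
The rule targets /ɸ/ (voiceless bilabial fricative), which sits after the trigger /ɢ/ (stop).
Changing only its manner to stop gives [p] — the voiceless bilabial stop.

[ɳʊɢpi]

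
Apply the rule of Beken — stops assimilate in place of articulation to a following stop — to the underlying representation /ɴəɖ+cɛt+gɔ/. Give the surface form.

[ɴəɟcɛkgɔ]

The rule targets /ɖ/ (voiced retroflex stop), which sits before the trigger /c/ (palatal).
A voiced palatal stop is [ɟ], so the surface segment is [ɟ].
The same rule applies at the second boundary: /t/ → [k] next to /g/.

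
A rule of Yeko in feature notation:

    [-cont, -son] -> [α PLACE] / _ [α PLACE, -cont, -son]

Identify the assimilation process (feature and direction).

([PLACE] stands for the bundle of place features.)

The rule copies the place features (abbreviated [PLACE]) from the environment onto the target, so the assimilating feature is place.
The conditioning segment sits to the right of the focus bar, meaning the trigger follows the segment that changes — regressive assimilation.

regressive place assimilation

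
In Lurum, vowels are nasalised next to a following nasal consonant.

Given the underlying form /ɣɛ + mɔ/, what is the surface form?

The vowel /ɛ/ is adjacent to the following nasal /m/, so it acquires [+nasal] and surfaces as [ɛ̃].

[ɣɛ̃mɔ]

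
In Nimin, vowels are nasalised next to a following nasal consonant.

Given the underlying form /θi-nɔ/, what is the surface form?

The vowel /i/ is adjacent to the following nasal /n/, so it acquires [+nasal] and surfaces as [ĩ].

[θĩnɔ]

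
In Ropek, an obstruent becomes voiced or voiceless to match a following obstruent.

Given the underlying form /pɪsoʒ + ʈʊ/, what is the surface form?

The rule targets /ʒ/ (voiced postalveolar fricative), which sits before the trigger /ʈ/ (voiceless).
A voiceless postalveolar fricative is [ʃ], so the surface segment is [ʃ].

[pɪsoʃʈʊ]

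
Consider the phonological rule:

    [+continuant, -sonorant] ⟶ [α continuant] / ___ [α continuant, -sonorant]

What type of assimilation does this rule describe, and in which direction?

The rule copies [continuant] (continuancy) from the environment onto the target fricatives; since [±continuant] encodes the stop/fricative manner contrast, the assimilating dimension is manner.
Since the environment is written after the underscore, the trigger follows the target; the direction is regressive.

regressive manner assimilation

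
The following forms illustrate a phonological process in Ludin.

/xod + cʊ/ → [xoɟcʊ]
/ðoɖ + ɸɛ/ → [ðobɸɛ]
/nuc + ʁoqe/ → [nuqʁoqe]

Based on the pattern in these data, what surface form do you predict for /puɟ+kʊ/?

The data show regressive place assimilation: /d/ → [ɟ] before /c/; /ɖ/ → [b] before /ɸ/; /c/ → [q] before /ʁ/. In each pair only place changes, matching the following consonant, while manner and voice stay constant.
/ɟ/ is a voiced palatal stop. The following trigger /k/ is velar, so /ɟ/ must become velar as well.
Changing only its place to velar gives [g] — the voiced velar stop.

[pugkʊ]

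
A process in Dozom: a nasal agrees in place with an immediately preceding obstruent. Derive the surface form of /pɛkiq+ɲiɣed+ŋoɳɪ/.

[pɛkiqɴiɣednoɳɪ]

The rule targets /ɲ/ (voiced palatal nasal), which sits after the trigger /q/ (uvular).
Changing only its place to uvular gives [ɴ] — the voiced uvular nasal.
The same rule applies at the second boundary: /ŋ/ → [n] next to /d/.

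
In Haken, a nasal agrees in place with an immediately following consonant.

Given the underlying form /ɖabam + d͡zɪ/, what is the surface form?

The rule targets /m/ (voiced bilabial nasal), which sits before the trigger /d͡z/ (alveolar).
Changing only its place to alveolar gives [n] — the voiced alveolar nasal.

[ɖaband͡zɪ]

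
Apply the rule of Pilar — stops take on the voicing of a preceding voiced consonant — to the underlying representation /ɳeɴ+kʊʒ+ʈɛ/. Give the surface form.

[ɳeɴgʊʒɖɛ]

/k/ is a voiceless velar stop. The preceding trigger /ɴ/ is voiced, so /k/ must become voiced as well.
A voiced velar stop is [g], so the surface segment is [g].
The same rule applies at the second boundary: /ʈ/ → [ɖ] next to /ʒ/.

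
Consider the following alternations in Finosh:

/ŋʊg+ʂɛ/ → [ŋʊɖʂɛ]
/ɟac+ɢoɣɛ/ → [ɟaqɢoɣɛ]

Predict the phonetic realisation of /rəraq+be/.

The data show regressive place assimilation: /g/ → [ɖ] before /ʂ/; /c/ → [q] before /ɢ/. In each pair only place changes, matching the following consonant, while manner and voice stay constant.
The rule targets /q/ (voiceless uvular stop), which sits before the trigger /b/ (bilabial).
A voiceless bilabial stop is [p], so the surface segment is [p].

[rərapbe]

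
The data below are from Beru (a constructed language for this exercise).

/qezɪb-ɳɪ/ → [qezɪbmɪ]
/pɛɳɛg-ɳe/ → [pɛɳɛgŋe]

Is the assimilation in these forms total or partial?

Underlying /ɳ/ is realised as [m] next to /b/; /b/ itself does not change.
The change retroflex → bilabial matches the place of the preceding /b/, identifying this as place assimilation.
Manner and voice are unchanged, so the assimilation is partial, not total.
The same holds elsewhere in the data: /ɳ/ → [ŋ] after /g/ (retroflex → velar, matching velar) — only place changes, and always toward the preceding segment.

partial assimilation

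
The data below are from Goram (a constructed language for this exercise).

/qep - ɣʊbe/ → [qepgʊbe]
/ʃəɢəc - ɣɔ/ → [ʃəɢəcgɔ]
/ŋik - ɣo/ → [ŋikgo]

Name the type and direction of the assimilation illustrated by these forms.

The segment that alternates is /ɣ/, which surfaces as [g] when adjacent to /p/.
/ɣ/ is a fricative while /p/ is a stop; the output [g] is a stop, matching the trigger — so the feature that spreads is manner.
Place and voice are unchanged, so the assimilation is partial, not total.
The same holds elsewhere in the data: /ɣ/ → [g] after /c/ (fricative → stop, matching a stop); /ɣ/ → [g] after /k/ (fricative → stop, matching a stop) — only manner changes, and always toward the preceding segment.
The trigger is the preceding segment, so the direction is progressive (perseverative).

progressive manner assimilation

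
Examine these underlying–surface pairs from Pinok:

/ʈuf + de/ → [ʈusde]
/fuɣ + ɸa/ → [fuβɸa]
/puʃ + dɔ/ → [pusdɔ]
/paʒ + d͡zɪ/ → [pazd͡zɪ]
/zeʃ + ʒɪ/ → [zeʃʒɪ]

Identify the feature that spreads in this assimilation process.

Underlying /f/ is realised as [s] next to /d/; /d/ itself does not change.
/f/ is labiodental while /d/ is alveolar; the output [s] is alveolar, matching the trigger — so the feature that spreads is place.
Checking the remaining alternations: /ɣ/ → [β] before /ɸ/ (velar → bilabial, matching bilabial); /ʃ/ → [s] before /d/ (postalveolar → alveolar, matching alveolar); /ʒ/ → [z] before /d͡z/ (postalveolar → alveolar, matching alveolar) — only place changes, and always toward the following segment.
No alternation appears in [zeʃʒɪ]: there the adjacent consonants already agree in place (/ʃ/ and /ʒ/ are both postalveolar), so this form is consistent with the same rule.

place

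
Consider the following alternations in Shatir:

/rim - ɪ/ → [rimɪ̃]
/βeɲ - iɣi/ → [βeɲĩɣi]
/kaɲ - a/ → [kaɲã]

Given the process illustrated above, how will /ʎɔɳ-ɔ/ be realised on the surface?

[ʎɔɳɔ̃]

The data show progressive nasality assimilation (vowel nasalisation): /ɪ/ → [ɪ̃] after /m/; /i/ → [ĩ] after /ɲ/; /a/ → [ã] after /ɲ/ — a vowel is nasalised by an immediately preceding nasal consonant.
/ɔ/ sits next to the nasal /ɳ/ and is therefore nasalised to [ɔ̃].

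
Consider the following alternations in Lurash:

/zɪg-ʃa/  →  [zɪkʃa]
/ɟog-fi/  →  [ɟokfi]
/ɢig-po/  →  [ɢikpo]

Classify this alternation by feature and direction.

The segment that alternates is /g/, which surfaces as [k] when adjacent to /ʃ/.
/g/ is voiced while /ʃ/ is voiceless; the output [k] is voiceless, matching the trigger — so the feature that spreads is voicing.
Place and manner are unchanged, so the assimilation is partial, not total.
Checking the remaining alternations: /g/ → [k] before /f/ (voiced → voiceless, matching voiceless); /g/ → [k] before /p/ (voiced → voiceless, matching voiceless) — only voicing changes, and always toward the following segment.
Since the segment that changes precedes the conditioning segment, the assimilation is regressive.

regressive voicing assimilation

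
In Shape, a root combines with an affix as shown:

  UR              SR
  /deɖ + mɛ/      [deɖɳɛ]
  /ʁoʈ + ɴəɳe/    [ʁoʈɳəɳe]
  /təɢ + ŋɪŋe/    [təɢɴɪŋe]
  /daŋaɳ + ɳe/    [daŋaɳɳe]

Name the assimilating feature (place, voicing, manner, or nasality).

Underlying /m/ is realised as [ɳ] next to /ɖ/; /ɖ/ itself does not change.
The change bilabial → retroflex matches the place of the preceding /ɖ/, identifying this as place assimilation.
The same holds elsewhere in the data: /ɴ/ → [ɳ] after /ʈ/ (uvular → retroflex, matching retroflex); /ŋ/ → [ɴ] after /ɢ/ (velar → uvular, matching uvular) — only place changes, and always toward the preceding segment.
No alternation appears in [daŋaɳɳe]: there the adjacent consonants already agree in place (/ɳ/ and /ɳ/ are both retroflex), so this form is consistent with the same rule.

place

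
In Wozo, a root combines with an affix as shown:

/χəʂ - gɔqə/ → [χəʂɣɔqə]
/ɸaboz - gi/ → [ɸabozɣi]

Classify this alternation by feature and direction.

progressive manner assimilation

The segment that alternates is /g/, which surfaces as [ɣ] when adjacent to /ʂ/.
The change stop → fricative matches the manner of the preceding /ʂ/, identifying this as manner assimilation.
Place and voice are unchanged, so the assimilation is partial, not total.
The same holds elsewhere in the data: /g/ → [ɣ] after /z/ (stop → fricative, matching a fricative) — only manner changes, and always toward the preceding segment.
The trigger is the preceding segment, so the direction is progressive (perseverative).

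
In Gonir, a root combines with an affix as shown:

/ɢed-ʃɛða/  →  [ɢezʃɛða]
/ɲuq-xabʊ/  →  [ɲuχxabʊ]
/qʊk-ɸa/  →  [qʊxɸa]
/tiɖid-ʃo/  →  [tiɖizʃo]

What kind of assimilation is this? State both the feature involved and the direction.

regressive manner assimilation

Underlying /d/ is realised as [z] next to /ʃ/; /ʃ/ itself does not change.
The change stop → fricative matches the manner of the following /ʃ/, identifying this as manner assimilation.
Place and voice are unchanged, so the assimilation is partial, not total.
The other alternating forms pattern the same way: /q/ → [χ] before /x/ (stop → fricative, matching a fricative); /k/ → [x] before /ɸ/ (stop → fricative, matching a fricative) — only manner changes, and always toward the following segment.
Since the segment that changes precedes the conditioning segment, the assimilation is regressive.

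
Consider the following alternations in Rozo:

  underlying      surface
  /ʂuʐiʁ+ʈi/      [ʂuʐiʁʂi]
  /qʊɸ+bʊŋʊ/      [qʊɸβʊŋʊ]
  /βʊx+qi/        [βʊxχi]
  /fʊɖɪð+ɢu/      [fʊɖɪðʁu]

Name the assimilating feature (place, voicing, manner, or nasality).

manner

Underlying /ʈ/ is realised as [ʂ] next to /ʁ/; /ʁ/ itself does not change.
/ʈ/ is a stop while /ʁ/ is a fricative; the output [ʂ] is a fricative, matching the trigger — so the feature that spreads is manner.
Checking the remaining alternations: /b/ → [β] after /ɸ/ (stop → fricative, matching a fricative); /q/ → [χ] after /x/ (stop → fricative, matching a fricative); /ɢ/ → [ʁ] after /ð/ (stop → fricative, matching a fricative) — only manner changes, and always toward the preceding segment.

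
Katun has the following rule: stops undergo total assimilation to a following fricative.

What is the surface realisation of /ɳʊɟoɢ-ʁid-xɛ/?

[ɳʊɟoʁʁixxɛ]

/ɢ/ is the segment targeted by the rule; it sits immediately before /ʁ/, so it assimilates completely and surfaces as [ʁ].
At the second juncture, /d/ likewise becomes [x] adjacent to /x/.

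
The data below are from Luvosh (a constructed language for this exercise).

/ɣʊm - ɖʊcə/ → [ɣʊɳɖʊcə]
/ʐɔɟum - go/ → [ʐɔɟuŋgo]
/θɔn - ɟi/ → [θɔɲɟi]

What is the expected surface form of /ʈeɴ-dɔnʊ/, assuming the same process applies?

[ʈendɔnʊ]

The data show regressive place assimilation: /m/ → [ɳ] before /ɖ/; /m/ → [ŋ] before /g/; /n/ → [ɲ] before /ɟ/. In each pair only place changes, matching the following consonant, while manner and voice stay constant.
The rule targets /ɴ/ (voiced uvular nasal), which sits before the trigger /d/ (alveolar).
Changing only its place to alveolar gives [n] — the voiced alveolar nasal.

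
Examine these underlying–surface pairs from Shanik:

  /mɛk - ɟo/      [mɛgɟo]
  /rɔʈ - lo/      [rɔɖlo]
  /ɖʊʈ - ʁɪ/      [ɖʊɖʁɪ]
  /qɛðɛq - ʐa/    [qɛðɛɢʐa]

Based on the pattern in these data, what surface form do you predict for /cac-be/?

[caɟbe]

The data show regressive voicing assimilation: /k/ → [g] before /ɟ/; /ʈ/ → [ɖ] before /l/; /ʈ/ → [ɖ] before /ʁ/; /q/ → [ɢ] before /ʐ/. In each pair only voicing changes, matching the following consonant, while place and manner stay constant.
The rule targets /c/ (voiceless palatal stop), which sits before the trigger /b/ (voiced).
The voiced palatal stop is [ɟ], so /c/ → [ɟ].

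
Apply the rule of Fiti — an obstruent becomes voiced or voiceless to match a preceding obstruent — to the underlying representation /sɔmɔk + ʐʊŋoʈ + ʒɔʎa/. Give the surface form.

[sɔmɔkʂʊŋoʈʃɔʎa]

The rule targets /ʐ/ (voiced retroflex fricative), which sits after the trigger /k/ (voiceless).
The voiceless retroflex fricative is [ʂ], so /ʐ/ → [ʂ].
At the second juncture, /ʒ/ likewise becomes [ʃ] adjacent to /ʈ/.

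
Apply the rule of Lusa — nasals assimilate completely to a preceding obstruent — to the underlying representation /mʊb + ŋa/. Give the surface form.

/ŋ/ is the segment targeted by the rule; it sits immediately after /b/, so it assimilates completely and surfaces as [b].

[mʊbba]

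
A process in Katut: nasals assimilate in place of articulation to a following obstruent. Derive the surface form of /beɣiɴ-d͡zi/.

/ɴ/ is a voiced uvular nasal. The following trigger /d͡z/ is alveolar, so /ɴ/ must become alveolar as well.
A voiced alveolar nasal is [n], so the surface segment is [n].

[beɣind͡zi]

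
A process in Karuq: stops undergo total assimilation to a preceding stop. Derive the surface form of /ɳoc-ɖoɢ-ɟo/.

[ɳoccoɢɢo]

/ɖ/ is the segment targeted by the rule; it sits immediately after /c/, so it assimilates completely and surfaces as [c].
The same rule applies at the second boundary: /ɟ/ → [ɢ] next to /ɢ/.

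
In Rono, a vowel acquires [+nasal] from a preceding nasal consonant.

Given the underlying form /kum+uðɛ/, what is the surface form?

The vowel /u/ is adjacent to the preceding nasal /m/, so it acquires [+nasal] and surfaces as [ũ].

[kumũðɛ]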